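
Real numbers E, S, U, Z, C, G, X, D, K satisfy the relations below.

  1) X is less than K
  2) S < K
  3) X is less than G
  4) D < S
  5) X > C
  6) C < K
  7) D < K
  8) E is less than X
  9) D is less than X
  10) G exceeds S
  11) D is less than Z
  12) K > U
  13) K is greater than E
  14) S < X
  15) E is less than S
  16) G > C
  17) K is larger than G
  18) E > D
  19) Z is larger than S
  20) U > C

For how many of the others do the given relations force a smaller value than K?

7

The elements the relations force below K are C, D, E, S, X, U, G — no chain reaches any other.
That is 7.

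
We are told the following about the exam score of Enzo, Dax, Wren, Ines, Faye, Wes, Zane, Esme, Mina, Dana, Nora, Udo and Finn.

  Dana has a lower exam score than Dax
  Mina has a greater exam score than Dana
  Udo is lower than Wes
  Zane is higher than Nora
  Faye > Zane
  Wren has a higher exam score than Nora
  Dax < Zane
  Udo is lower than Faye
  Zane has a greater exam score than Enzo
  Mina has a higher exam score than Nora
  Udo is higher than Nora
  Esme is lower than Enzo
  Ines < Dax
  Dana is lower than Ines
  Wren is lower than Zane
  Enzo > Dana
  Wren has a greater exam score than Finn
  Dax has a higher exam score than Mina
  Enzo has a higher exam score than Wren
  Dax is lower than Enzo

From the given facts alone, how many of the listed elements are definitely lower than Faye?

The elements the relations force below Faye are Dana, Nora, Finn, Wren, Mina, Ines, Udo, Esme, Dax, Enzo, Zane — no chain reaches any other.
That is 11.

11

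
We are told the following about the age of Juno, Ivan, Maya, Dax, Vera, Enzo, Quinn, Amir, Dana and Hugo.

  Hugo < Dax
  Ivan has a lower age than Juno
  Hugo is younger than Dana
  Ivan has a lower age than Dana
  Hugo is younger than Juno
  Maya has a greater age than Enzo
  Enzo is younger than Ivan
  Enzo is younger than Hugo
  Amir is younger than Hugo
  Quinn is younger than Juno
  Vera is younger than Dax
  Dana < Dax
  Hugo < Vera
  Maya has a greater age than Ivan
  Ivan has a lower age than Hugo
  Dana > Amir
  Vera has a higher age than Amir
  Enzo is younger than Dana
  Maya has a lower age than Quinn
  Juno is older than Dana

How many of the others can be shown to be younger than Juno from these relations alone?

7

From Juno the given relations immediately reach Ivan, Hugo, Quinn, Dana.
From those, Amir, Enzo, Maya — 7 in total.
Nothing else is reachable below Juno; 7 in all.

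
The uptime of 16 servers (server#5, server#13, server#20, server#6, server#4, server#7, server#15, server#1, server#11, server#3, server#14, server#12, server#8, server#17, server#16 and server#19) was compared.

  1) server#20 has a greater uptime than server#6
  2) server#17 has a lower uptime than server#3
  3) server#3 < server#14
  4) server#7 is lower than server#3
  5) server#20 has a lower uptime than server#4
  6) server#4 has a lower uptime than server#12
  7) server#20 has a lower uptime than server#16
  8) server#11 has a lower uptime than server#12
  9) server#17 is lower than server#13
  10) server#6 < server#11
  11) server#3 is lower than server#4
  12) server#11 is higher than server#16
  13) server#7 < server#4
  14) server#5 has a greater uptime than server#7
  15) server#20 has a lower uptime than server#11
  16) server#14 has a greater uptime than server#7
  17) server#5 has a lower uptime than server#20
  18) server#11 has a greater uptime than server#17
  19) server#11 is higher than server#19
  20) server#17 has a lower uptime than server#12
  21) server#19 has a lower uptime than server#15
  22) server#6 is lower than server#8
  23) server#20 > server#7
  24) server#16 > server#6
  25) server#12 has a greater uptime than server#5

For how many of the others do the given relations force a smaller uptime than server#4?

From server#4 the given relations immediately reach server#7, server#3, server#20.
From those, server#17, server#5, server#6 — 6 in total.
Nothing else is reachable below server#4; 6 in all.

6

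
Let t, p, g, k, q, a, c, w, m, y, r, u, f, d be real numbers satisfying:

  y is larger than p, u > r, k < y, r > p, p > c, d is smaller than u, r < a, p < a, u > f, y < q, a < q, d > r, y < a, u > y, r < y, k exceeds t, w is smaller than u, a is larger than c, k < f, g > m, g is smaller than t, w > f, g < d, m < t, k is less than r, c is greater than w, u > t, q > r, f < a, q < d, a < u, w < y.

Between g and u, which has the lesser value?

g

Link the given pairs in sequence: g < t; t < k; k < f; f < w; w < c; c < p; p < r; r < y; y < a; a < q; q < d; d < u.
Chaining these gives g < t < k < f < w < c < p < r < y < a < q < d < u.
So g < u; g is the smaller of the two.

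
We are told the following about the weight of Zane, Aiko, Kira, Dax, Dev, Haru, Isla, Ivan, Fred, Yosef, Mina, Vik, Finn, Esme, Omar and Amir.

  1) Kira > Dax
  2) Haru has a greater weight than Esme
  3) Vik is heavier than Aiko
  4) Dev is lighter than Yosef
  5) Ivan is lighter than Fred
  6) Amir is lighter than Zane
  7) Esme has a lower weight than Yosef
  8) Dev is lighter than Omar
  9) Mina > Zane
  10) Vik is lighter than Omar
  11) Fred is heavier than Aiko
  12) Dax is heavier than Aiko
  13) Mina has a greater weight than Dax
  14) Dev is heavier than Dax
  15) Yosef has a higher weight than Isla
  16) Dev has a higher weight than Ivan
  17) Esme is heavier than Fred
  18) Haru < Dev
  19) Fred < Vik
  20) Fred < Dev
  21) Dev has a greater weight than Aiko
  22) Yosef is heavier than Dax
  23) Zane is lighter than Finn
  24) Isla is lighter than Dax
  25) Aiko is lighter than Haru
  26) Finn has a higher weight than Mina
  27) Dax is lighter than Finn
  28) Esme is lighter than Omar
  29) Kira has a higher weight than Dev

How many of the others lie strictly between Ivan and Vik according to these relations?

1

Chaining upward from Ivan reaches: Fred, Esme, Haru, Dev, Yosef, Kira, Omar.
Chaining downward from Vik reaches: Aiko, Fred.
Strictly between Ivan and Vik are those in both lists: Fred — 1 element.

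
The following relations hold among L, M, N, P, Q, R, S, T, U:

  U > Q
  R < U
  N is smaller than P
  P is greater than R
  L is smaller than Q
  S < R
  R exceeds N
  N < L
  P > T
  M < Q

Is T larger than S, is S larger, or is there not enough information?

Following every chain through S: above S we get R, U, P.
T is not reached, and no chain runs the other way from T to S.
So the given relations leave the order of S and T undetermined.

undetermined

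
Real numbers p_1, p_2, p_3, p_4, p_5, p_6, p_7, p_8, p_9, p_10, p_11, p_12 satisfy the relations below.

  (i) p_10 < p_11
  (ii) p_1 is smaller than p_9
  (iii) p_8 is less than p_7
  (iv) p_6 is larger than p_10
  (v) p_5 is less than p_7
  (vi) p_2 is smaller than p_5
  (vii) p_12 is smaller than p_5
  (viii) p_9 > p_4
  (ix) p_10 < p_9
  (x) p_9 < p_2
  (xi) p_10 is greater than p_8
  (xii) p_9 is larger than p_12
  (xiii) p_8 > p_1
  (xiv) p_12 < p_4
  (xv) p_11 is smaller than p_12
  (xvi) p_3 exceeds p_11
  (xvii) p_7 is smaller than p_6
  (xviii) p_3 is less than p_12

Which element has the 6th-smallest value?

p_12

The consecutive relations fix a unique order: p_1 < p_8 < p_10 < p_11 < p_3 < p_12 < p_4 < p_9 < p_2 < p_5 < p_7 < p_6.
Counting 6 from the smallest end gives p_12.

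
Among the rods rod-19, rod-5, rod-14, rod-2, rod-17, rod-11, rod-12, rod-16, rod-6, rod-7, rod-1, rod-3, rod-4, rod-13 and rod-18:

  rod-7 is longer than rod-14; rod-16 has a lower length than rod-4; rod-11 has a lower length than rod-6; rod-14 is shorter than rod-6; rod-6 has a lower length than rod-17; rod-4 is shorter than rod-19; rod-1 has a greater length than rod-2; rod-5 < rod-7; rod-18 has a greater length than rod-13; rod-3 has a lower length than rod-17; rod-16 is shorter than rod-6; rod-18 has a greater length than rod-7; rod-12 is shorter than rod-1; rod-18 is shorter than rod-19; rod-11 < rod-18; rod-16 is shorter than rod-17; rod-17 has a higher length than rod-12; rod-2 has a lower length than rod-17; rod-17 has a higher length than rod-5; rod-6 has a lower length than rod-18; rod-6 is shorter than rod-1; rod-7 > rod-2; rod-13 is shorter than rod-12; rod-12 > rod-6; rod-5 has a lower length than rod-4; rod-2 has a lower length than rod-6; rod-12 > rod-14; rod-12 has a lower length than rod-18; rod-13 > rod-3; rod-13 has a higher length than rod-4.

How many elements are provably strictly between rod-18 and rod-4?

Chaining upward from rod-4 reaches: rod-13, rod-12, rod-17, rod-1, rod-19.
Chaining downward from rod-18 reaches: rod-3, rod-11, rod-2, rod-16, rod-5, rod-14, rod-7, rod-6, rod-13, rod-12.
Strictly between rod-4 and rod-18 are those in both lists: rod-13, rod-12 — 2 elements.

2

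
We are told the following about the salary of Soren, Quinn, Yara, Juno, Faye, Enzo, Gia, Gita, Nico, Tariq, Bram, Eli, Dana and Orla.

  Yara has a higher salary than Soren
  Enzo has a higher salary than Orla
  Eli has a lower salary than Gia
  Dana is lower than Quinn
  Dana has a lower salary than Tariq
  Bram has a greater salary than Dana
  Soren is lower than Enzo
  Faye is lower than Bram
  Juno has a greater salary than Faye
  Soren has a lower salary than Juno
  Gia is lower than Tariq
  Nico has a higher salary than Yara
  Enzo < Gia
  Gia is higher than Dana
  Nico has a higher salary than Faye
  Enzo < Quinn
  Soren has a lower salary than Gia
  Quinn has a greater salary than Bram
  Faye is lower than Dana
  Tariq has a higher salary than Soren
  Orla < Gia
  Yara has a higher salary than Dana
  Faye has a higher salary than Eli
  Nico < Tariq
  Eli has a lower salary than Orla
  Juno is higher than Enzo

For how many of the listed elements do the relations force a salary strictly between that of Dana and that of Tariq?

Chaining upward from Dana reaches: Bram, Yara, Quinn, Gia, Nico.
Chaining downward from Tariq reaches: Eli, Soren, Orla, Faye, Yara, Enzo, Gia, Nico.
Strictly between Dana and Tariq are those in both lists: Yara, Gia, Nico — 3 elements.

3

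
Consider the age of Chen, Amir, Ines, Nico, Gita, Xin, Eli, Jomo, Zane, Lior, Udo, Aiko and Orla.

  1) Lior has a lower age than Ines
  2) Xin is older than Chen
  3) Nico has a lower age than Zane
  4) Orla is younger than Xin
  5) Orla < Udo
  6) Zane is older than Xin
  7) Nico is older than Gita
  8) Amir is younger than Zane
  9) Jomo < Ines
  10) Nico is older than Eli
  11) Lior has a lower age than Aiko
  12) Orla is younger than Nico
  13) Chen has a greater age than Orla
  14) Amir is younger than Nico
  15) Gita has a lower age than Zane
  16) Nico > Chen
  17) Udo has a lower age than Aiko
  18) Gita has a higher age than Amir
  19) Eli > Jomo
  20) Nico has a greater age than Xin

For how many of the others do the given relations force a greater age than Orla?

The elements the relations force above Orla are Chen, Udo, Xin, Aiko, Nico, Zane — no chain reaches any other.
That is 6.

6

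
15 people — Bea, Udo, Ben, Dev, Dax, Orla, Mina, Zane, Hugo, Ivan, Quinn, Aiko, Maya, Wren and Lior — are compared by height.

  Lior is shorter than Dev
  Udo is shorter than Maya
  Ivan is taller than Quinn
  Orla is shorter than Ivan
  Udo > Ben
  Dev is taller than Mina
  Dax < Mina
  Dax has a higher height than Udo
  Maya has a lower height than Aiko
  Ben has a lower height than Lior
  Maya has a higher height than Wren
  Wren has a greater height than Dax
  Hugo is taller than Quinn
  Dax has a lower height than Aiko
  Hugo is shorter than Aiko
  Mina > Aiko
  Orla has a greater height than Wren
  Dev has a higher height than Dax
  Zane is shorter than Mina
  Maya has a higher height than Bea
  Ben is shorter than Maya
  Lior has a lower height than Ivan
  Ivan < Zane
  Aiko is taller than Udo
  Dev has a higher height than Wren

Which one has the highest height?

Chaining downward from Dev: directly below it, Dax, Lior, Wren, Mina; then Ben, Udo, Zane, Aiko; then Ivan, Hugo, Maya; then Quinn, Bea, Orla.
That covers every other element, and nothing is given above Dev, so Dev is the highest height.

Dev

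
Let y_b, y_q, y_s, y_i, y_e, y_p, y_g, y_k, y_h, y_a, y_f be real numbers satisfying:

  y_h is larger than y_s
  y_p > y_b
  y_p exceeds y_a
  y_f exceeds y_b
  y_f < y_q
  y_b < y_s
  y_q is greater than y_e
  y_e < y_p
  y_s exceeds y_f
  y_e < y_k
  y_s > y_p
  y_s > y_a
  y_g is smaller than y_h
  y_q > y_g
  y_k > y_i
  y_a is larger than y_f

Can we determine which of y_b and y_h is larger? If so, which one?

y_h

The relevant relations are y_b < y_f; y_f < y_a; y_a < y_p; y_p < y_s; y_s < y_h.
Together: y_b < y_f < y_a < y_p < y_s < y_h.
So y_h is larger.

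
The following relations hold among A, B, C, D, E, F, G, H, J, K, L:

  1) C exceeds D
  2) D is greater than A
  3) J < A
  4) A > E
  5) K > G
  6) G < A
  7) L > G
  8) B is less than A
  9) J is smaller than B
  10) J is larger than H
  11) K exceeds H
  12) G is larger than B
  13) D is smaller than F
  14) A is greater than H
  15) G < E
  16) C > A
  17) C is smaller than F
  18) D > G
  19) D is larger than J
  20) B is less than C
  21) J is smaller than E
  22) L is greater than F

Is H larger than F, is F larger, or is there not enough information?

F

Following the relations from H: H < J < B < G < A < D < C < F.
So F is larger.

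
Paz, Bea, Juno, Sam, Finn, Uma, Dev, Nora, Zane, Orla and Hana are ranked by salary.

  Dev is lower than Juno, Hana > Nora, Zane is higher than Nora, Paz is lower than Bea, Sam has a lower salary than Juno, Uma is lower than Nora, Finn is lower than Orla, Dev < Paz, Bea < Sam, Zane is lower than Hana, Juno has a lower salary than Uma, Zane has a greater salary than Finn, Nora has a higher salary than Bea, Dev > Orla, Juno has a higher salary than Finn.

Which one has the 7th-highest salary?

Piecing the relations together gives one ordering: Finn < Orla < Dev < Paz < Bea < Sam < Juno < Uma < Nora < Zane < Hana.
The 7th largest is Bea.

Bea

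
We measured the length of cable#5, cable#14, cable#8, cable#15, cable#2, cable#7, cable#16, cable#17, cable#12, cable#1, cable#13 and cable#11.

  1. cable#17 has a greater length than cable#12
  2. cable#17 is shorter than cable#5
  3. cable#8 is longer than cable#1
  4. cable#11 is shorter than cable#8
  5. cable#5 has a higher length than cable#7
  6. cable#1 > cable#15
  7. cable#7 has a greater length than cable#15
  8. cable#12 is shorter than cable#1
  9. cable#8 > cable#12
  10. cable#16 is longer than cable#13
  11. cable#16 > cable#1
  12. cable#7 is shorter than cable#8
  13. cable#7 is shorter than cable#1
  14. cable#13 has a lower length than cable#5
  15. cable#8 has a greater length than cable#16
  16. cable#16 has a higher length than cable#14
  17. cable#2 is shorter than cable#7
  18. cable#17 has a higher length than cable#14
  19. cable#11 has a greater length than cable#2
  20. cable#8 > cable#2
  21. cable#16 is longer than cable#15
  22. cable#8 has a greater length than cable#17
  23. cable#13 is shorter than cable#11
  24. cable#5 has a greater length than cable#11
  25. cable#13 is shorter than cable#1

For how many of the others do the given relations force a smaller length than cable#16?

The elements the relations force below cable#16 are cable#13, cable#14, cable#15, cable#2, cable#12, cable#7, cable#1 — no chain reaches any other.
That is 7.

7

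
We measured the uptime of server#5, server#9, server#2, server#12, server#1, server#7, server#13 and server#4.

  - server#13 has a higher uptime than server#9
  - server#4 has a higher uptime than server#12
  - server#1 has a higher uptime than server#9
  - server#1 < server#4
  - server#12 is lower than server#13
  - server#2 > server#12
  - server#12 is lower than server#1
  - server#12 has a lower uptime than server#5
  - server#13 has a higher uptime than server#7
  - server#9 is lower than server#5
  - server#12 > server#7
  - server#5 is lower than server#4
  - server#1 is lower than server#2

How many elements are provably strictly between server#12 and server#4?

The relations place server#12 below server#4. An element lies strictly between them when it is forced above server#12 and also forced below server#4.
Above server#12: {server#5, server#1, server#2, server#13}. Below server#4: {server#7, server#9, server#5, server#1}.
Intersection: {server#5, server#1} — 2.

2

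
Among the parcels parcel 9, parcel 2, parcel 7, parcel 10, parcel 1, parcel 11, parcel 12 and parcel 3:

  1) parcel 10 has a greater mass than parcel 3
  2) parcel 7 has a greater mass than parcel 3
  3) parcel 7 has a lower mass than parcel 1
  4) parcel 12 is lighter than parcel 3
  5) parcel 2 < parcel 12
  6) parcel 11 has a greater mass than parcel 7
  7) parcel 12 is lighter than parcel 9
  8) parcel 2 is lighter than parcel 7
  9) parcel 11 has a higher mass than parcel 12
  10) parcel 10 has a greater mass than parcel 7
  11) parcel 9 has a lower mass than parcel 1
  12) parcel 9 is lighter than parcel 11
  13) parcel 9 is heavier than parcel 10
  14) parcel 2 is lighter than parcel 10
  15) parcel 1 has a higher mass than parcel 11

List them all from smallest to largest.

parcel 2 < parcel 12 < parcel 3 < parcel 7 < parcel 10 < parcel 9 < parcel 11 < parcel 1

Each adjacent pair is fixed by a given relation: parcel 2 < parcel 12; parcel 12 < parcel 3; parcel 3 < parcel 7; parcel 7 < parcel 10; parcel 10 < parcel 9; parcel 9 < parcel 11; parcel 11 < parcel 1. Chaining them end to end gives the full order.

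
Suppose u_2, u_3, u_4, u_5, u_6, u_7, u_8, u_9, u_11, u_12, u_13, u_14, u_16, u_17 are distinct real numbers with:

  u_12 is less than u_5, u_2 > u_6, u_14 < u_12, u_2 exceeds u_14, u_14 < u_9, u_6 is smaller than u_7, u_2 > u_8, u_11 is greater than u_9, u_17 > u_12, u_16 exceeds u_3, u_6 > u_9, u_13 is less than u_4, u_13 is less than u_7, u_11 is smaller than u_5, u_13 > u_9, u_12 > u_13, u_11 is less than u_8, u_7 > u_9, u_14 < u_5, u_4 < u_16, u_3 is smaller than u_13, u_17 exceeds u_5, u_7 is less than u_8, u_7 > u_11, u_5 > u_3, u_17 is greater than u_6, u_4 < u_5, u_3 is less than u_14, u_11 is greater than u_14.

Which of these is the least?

u_14 is not least since u_3 < u_14; u_9 is not least since u_14 < u_9; u_13 is not least since u_3 < u_13; u_4 is not least since u_13 < u_4; u_12 is not least since u_14 < u_12; u_6 is not least since u_9 < u_6; u_11 is not least since u_9 < u_11; u_7 is not least since u_9 < u_7; u_5 is not least since u_4 < u_5; u_17 is not least since u_12 < u_17; u_8 is not least since u_7 < u_8; u_16 is not least since u_4 < u_16; u_2 is not least since u_8 < u_2.
Only u_3 has nothing below it, so u_3 is the least.

u_3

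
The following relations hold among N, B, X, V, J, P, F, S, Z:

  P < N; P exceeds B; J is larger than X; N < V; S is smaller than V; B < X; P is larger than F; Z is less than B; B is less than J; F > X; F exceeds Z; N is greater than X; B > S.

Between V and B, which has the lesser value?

B

Chaining the given relations: B < X < F < P < N < V.
So B < V; B is the smaller of the two.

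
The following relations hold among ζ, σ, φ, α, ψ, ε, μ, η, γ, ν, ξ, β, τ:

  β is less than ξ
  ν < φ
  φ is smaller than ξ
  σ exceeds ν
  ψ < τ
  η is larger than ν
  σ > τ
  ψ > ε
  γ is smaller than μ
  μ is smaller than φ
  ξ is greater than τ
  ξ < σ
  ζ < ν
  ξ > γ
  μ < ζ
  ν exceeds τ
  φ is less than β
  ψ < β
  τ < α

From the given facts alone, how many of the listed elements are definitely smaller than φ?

7

Directly below φ: μ, ν.
One step further: γ, ζ, τ (5 so far).
One step further: ψ (6 so far).
One step further: ε (7 so far).
Nothing else is reachable below φ; 7 in all.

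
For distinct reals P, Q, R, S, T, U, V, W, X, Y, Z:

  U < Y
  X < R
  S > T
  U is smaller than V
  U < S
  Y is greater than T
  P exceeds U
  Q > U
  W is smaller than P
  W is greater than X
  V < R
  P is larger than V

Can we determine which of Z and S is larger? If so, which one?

Following every chain through S: below S we get T, U.
Z is not reached, and no chain runs the other way from Z to S.
So the given relations leave the order of S and Z undetermined.

undetermined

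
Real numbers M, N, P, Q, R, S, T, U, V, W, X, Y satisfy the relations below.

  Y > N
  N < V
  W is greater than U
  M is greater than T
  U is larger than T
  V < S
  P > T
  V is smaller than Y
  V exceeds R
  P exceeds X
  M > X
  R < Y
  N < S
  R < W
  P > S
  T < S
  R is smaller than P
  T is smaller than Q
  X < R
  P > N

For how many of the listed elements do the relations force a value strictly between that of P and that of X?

3

Chaining upward from X reaches: R, V, W, M, S, Y.
Chaining downward from P reaches: T, N, R, V, S.
Strictly between X and P are those in both lists: R, V, S — 3 elements.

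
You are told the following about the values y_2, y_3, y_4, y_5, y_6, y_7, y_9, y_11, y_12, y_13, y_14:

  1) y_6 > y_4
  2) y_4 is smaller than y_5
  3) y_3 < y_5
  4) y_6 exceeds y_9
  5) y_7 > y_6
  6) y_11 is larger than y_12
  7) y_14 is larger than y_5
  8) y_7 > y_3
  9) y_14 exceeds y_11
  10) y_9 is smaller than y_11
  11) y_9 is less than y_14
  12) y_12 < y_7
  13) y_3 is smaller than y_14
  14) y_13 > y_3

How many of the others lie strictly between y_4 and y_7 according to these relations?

1

Chaining upward from y_4 reaches: y_6, y_5, y_14.
Chaining downward from y_7 reaches: y_3, y_12, y_9, y_6.
Strictly between y_4 and y_7 are those in both lists: y_6 — 1 element.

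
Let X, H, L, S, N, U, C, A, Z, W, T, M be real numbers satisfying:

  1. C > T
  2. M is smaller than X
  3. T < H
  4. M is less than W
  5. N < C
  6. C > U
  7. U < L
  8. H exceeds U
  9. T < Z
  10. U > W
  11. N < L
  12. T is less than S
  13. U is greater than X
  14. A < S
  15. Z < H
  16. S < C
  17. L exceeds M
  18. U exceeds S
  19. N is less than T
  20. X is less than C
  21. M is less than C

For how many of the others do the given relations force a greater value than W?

Directly above W: U.
One step further: H, L, C (4 so far).
No other element is forced above W by the given relations, so the count is 4.

4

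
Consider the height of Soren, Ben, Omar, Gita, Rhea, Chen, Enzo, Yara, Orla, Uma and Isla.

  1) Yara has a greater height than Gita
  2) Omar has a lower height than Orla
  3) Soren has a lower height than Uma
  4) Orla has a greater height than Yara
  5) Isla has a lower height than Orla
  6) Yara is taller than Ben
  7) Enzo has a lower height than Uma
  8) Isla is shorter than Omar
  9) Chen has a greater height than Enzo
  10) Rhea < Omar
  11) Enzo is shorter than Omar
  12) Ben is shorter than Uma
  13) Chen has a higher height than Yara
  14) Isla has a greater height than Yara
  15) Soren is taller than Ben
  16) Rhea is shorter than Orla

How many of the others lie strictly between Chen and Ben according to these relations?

1

Chaining upward from Ben reaches: Soren, Yara, Uma, Isla, Omar, Orla.
Chaining downward from Chen reaches: Enzo, Gita, Yara.
Strictly between Ben and Chen are those in both lists: Yara — 1 element.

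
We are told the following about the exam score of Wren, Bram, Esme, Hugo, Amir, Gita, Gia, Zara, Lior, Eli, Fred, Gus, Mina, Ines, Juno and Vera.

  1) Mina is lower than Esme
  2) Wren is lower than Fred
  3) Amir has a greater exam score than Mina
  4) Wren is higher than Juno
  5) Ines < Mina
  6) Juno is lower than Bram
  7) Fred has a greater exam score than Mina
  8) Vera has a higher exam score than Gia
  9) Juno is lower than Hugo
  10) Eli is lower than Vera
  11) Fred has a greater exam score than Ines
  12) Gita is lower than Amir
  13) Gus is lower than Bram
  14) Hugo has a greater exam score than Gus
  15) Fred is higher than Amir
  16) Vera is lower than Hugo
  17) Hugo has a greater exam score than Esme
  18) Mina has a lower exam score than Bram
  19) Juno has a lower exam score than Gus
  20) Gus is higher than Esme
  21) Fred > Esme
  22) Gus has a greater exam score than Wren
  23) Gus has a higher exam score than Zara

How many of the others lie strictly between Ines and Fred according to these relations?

Chaining upward from Ines reaches: Mina, Esme, Gus, Amir, Hugo, Bram.
Chaining downward from Fred reaches: Mina, Gita, Esme, Juno, Wren, Amir.
Strictly between Ines and Fred are those in both lists: Mina, Esme, Amir — 3 elements.

3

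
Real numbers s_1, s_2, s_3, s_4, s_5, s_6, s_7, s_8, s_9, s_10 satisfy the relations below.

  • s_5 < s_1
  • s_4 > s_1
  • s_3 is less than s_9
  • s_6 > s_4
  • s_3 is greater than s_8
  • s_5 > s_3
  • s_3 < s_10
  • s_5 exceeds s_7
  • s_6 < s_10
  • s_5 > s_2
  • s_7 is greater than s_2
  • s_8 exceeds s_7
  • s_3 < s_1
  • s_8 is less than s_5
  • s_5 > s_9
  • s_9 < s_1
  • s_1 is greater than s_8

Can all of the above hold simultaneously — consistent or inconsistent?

consistent

The single ordering s_2 < s_7 < s_8 < s_3 < s_9 < s_5 < s_1 < s_4 < s_6 < s_10 satisfies every listed relation, so no contradiction arises.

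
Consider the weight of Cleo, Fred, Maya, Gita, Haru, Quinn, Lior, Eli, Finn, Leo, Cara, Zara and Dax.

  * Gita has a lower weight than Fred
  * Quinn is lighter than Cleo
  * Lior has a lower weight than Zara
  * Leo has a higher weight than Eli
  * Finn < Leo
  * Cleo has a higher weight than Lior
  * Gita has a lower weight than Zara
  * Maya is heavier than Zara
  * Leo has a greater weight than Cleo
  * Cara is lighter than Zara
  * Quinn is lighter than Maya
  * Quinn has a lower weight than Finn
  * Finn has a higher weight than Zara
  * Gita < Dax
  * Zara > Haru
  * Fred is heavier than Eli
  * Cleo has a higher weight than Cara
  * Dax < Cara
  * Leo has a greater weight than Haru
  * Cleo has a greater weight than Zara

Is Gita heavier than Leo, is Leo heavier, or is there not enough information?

Leo

Gita < Dax < Cara < Zara < Finn < Leo, by transitivity through Dax, Cara, Zara, Finn.
So Leo is heavier.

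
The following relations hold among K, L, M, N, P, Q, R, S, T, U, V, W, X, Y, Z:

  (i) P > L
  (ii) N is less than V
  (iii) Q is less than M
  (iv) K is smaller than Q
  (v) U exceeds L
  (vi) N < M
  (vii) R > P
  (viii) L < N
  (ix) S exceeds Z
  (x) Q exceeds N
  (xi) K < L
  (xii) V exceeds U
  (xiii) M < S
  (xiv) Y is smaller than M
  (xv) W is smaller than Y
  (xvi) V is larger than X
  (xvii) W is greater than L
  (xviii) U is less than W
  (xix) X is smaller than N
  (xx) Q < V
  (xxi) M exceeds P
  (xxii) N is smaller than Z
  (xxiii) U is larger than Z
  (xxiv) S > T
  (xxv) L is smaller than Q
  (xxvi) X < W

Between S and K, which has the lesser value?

K < L and L < N give K < N.
With N < Z: K < L < N < Z.
With Z < U: K < L < N < Z < U.
With U < W: K < L < N < Z < U < W.
Then W < Y extends the chain to Y.
With Y < M: K < L < N < Z < U < W < Y < M.
Then M < S extends the chain to S.
So K < S; K is the smaller of the two.

K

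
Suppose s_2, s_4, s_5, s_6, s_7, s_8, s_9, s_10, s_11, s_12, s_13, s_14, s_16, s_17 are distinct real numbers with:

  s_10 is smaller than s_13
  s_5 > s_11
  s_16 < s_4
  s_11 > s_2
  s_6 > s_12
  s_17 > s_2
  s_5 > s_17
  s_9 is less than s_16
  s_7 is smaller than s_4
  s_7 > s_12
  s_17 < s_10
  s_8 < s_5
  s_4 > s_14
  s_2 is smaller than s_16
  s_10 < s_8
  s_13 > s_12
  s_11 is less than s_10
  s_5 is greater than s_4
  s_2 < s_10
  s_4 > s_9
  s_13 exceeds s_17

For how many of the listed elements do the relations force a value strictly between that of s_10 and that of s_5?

1

Chaining upward from s_10 reaches: s_8, s_13.
Chaining downward from s_5 reaches: s_12, s_2, s_17, s_9, s_11, s_16, s_7, s_14, s_8, s_4.
Strictly between s_10 and s_5 are those in both lists: s_8 — 1 element.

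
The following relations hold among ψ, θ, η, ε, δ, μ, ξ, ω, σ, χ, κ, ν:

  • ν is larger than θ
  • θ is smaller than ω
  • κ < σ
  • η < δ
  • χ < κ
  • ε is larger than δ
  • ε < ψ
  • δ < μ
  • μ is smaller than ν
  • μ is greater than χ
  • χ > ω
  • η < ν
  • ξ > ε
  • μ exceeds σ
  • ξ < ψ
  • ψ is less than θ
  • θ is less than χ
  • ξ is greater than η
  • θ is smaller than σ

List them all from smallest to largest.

Nothing is placed below η, so it is least; from there η < δ; δ < ε; ε < ξ; ξ < ψ; ψ < θ; θ < ω; ω < χ; χ < κ; κ < σ; σ < μ; μ < ν, each given directly.

η < δ < ε < ξ < ψ < θ < ω < χ < κ < σ < μ < ν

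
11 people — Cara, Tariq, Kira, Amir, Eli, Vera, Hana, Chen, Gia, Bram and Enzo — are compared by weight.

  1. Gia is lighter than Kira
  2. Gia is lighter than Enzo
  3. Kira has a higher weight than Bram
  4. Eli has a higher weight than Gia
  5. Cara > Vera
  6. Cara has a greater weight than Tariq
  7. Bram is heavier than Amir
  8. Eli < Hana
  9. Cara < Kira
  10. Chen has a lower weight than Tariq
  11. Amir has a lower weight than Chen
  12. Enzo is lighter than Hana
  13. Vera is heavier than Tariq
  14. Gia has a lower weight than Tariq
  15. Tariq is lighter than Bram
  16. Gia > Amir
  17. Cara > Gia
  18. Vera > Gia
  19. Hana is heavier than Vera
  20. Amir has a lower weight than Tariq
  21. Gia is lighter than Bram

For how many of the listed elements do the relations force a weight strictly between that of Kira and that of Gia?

4

The relations place Gia below Kira. An element lies strictly between them when it is forced above Gia and also forced below Kira.
Above Gia: {Tariq, Enzo, Eli, Vera, Bram, Cara, Hana}. Below Kira: {Amir, Chen, Tariq, Vera, Bram, Cara}.
Intersection: {Tariq, Vera, Bram, Cara} — 4.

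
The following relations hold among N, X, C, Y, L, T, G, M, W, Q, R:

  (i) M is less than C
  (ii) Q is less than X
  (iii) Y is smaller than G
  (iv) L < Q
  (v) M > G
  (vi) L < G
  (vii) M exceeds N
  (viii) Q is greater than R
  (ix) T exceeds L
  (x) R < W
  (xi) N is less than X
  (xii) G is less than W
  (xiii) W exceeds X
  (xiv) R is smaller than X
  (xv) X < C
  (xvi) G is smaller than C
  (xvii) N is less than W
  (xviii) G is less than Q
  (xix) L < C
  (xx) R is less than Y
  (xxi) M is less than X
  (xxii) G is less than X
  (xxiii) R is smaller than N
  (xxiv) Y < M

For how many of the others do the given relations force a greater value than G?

5

Directly above G: M, Q, X, C, W.
Nothing else is reachable above G; 5 in all.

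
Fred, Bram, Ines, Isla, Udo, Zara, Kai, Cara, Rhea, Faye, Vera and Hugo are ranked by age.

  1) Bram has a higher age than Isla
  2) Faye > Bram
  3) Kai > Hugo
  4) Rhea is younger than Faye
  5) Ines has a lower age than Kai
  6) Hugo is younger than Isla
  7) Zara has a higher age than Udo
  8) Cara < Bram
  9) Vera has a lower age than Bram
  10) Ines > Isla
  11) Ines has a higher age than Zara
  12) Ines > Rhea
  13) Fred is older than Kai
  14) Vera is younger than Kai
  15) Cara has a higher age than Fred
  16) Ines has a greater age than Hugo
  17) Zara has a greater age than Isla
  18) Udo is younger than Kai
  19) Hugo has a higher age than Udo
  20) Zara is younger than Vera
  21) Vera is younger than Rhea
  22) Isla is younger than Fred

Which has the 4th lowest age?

The consecutive relations fix a unique order: Udo < Hugo < Isla < Zara < Vera < Rhea < Ines < Kai < Fred < Cara < Bram < Faye.
The 4th smallest is Zara.

Zara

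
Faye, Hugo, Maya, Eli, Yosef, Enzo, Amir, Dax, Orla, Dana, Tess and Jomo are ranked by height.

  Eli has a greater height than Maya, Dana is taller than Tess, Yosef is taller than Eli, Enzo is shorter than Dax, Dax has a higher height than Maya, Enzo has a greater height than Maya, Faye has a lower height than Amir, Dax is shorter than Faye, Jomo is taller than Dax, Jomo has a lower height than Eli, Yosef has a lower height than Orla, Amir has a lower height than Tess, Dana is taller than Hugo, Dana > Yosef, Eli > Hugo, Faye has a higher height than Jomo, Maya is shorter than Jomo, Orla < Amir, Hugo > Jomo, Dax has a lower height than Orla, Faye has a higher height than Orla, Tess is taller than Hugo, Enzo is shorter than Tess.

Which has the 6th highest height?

The consecutive relations fix a unique order: Maya < Enzo < Dax < Jomo < Hugo < Eli < Yosef < Orla < Faye < Amir < Tess < Dana.
Counting 6 from the largest end gives Yosef.

Yosef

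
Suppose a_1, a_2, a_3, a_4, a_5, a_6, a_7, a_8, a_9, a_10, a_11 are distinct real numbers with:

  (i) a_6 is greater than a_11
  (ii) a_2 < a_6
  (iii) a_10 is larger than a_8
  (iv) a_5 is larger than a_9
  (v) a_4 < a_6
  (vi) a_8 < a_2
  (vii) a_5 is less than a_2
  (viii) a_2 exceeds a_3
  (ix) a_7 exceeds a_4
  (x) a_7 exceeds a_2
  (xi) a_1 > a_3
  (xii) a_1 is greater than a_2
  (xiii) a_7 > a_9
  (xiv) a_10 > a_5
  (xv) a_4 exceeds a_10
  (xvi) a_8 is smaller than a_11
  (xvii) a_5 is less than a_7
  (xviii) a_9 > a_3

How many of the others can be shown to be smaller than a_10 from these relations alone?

4

Directly below a_10: a_8, a_5.
One step further: a_9 (3 so far).
One step further: a_3 (4 so far).
Nothing else is reachable below a_10; 4 in all.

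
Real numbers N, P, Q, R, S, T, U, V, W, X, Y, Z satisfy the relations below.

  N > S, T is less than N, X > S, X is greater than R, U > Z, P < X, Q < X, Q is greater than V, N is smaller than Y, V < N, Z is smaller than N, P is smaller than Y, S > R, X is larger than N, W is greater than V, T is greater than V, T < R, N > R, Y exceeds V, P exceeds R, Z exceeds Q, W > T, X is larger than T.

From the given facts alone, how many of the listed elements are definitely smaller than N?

6

From N the given relations immediately reach V, T, R, Z, S.
From those, Q — 6 in total.
Nothing else is reachable below N; 6 in all.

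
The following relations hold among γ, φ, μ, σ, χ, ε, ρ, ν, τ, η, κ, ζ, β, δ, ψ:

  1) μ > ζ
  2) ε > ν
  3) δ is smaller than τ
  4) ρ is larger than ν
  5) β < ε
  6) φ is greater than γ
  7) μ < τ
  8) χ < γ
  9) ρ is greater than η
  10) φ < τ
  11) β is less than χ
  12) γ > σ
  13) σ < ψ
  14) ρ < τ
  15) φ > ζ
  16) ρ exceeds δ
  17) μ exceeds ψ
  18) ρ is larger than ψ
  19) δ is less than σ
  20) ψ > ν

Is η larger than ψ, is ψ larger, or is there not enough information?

undetermined

Following every chain through η: above η we get ρ, τ.
ψ is not reached, and no chain runs the other way from ψ to η.
So the given relations leave the order of η and ψ undetermined.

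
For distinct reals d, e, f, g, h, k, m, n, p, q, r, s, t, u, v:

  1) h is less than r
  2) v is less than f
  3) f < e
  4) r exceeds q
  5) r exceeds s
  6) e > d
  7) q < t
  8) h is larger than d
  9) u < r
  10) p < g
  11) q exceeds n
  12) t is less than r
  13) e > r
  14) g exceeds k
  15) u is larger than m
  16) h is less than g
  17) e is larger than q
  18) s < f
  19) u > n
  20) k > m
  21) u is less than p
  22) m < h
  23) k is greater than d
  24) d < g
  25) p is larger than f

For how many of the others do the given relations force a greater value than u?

4

Directly above u: r, p.
One step further: e, g (4 so far).
Nothing else is reachable above u; 4 in all.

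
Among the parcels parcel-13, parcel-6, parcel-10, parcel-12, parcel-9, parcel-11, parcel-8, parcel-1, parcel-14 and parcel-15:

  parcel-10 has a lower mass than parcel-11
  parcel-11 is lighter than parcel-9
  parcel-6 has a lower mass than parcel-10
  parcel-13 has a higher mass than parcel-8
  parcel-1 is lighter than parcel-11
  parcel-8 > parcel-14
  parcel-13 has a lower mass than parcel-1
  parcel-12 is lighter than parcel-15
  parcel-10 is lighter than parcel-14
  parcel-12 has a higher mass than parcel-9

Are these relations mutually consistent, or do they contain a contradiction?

Every relation is compatible with parcel-6 < parcel-10 < parcel-14 < parcel-8 < parcel-13 < parcel-1 < parcel-11 < parcel-9 < parcel-12 < parcel-15; the set is consistent.

consistent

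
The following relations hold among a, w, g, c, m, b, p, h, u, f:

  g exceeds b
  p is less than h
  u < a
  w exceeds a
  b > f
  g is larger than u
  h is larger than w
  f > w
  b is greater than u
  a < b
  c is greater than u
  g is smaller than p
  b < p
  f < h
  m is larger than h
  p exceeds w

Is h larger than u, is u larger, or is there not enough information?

Link the given pairs in sequence: u < a; a < w; w < f; f < b; b < g; g < p; p < h.
Together: u < a < w < f < b < g < p < h.
So h is larger.

h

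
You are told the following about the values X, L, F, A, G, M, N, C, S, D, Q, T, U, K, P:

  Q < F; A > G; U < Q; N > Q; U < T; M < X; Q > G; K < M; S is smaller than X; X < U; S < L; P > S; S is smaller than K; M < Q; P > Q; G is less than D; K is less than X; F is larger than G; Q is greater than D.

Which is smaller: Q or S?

S

S < K and K < M give S < M.
With M < X: S < K < M < X.
Then X < U extends the chain to U.
Then U < Q extends the chain to Q.
So S < Q; S is the smaller of the two.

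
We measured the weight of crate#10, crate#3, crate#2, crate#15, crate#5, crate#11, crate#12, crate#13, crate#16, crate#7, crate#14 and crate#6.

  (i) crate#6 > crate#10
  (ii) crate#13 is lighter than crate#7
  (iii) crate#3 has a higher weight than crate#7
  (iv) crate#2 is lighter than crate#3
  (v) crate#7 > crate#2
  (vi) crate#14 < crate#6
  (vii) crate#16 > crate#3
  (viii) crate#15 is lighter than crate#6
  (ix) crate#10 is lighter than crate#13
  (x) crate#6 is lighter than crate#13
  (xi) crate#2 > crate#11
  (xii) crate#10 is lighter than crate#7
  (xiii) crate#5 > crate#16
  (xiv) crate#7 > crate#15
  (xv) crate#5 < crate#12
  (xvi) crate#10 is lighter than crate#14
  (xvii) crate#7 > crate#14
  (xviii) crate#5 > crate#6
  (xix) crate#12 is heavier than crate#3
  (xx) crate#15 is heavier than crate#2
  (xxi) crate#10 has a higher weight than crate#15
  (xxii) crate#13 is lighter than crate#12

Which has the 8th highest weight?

crate#14

Chaining the given pairs: crate#11 < crate#2 < crate#15 < crate#10 < crate#14 < crate#6 < crate#13 < crate#7 < crate#3 < crate#16 < crate#5 < crate#12.
The 8th largest is crate#14.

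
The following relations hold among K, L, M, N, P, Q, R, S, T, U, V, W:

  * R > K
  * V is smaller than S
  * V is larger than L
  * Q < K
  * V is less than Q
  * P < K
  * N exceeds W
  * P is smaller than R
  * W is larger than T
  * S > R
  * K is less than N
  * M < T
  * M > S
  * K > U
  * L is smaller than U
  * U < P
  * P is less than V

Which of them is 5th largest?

S

The consecutive relations fix a unique order: L < U < P < V < Q < K < R < S < M < T < W < N.
Counting 5 from the largest end gives S.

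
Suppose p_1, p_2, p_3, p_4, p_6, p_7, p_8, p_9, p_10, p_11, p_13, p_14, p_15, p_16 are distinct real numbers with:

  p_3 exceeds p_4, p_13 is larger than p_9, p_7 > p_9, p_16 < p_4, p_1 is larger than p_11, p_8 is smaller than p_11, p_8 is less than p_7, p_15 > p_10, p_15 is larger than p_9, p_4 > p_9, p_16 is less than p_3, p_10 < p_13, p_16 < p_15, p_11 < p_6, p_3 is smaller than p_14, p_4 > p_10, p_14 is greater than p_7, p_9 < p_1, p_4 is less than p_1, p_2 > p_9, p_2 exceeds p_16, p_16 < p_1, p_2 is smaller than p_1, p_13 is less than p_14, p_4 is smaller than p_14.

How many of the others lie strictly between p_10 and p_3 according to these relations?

1

The relations place p_10 below p_3. An element lies strictly between them when it is forced above p_10 and also forced below p_3.
Above p_10: {p_13, p_4, p_1, p_14, p_15}. Below p_3: {p_9, p_16, p_4}.
Intersection: {p_4} — 1.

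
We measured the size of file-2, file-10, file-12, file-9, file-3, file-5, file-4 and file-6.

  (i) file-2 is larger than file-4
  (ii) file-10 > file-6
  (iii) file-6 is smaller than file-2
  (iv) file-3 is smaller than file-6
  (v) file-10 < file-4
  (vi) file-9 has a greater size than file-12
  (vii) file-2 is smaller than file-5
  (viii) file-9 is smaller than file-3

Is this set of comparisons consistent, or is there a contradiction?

consistent

The single ordering file-12 < file-9 < file-3 < file-6 < file-10 < file-4 < file-2 < file-5 satisfies every listed relation, so no contradiction arises.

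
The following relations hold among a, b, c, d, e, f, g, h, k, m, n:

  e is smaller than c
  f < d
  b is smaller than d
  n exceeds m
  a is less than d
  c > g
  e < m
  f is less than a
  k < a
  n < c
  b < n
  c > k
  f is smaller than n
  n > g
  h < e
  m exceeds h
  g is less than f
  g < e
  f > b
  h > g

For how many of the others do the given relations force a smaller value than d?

From d the given relations immediately reach b, f, a.
From those, k, g — 5 in total.
Nothing else is reachable below d; 5 in all.

5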